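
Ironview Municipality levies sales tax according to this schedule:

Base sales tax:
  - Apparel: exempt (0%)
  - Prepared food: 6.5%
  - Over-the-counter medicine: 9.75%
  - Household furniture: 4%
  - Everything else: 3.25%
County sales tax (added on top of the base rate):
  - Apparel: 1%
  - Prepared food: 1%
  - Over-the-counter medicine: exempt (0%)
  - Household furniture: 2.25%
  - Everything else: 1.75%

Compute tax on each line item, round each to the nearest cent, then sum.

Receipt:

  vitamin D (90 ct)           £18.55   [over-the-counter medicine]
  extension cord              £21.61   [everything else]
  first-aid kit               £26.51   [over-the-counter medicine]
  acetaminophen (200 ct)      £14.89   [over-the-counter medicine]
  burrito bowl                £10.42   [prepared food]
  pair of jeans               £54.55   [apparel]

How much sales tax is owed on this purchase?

Vitamin D (90 ct) £18.55: over-the-counter medicine → 9.75% + 0% county = 9.75% → £1.81
Extension cord £21.61: everything else → 3.25% + 1.75% county = 5% → £1.08
First-aid kit £26.51: over-the-counter medicine → 9.75% + 0% county = 9.75% → £2.58
Acetaminophen (200 ct) £14.89: over-the-counter medicine → 9.75% + 0% county = 9.75% → £1.45
Burrito bowl £10.42: prepared food → 6.5% + 1% county = 7.5% → £0.78
Pair of jeans £54.55: apparel → 0% + 1% county = 1% → £0.55
Total tax = £1.81 + £1.08 + £2.58 + £1.45 + £0.78 + £0.55 = £8.25

£8.25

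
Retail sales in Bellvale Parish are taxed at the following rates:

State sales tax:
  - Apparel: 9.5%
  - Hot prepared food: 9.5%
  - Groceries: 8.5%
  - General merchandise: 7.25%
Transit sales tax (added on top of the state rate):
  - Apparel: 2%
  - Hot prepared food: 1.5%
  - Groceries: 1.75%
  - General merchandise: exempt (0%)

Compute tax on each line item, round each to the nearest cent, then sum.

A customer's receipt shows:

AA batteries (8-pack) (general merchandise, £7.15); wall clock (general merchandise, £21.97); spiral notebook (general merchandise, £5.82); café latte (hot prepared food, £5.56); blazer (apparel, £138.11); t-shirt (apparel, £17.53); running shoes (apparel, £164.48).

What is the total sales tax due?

AA batteries (8-pack) £7.15: general merchandise → 7.25% + 0% transit = 7.25% → £0.52
Wall clock £21.97: general merchandise → 7.25% + 0% transit = 7.25% → £1.59
Spiral notebook £5.82: general merchandise → 7.25% + 0% transit = 7.25% → £0.42
Café latte £5.56: hot prepared food → 9.5% + 1.5% transit = 11% → £0.61
Blazer £138.11: apparel → 9.5% + 2% transit = 11.5% → £15.88
T-shirt £17.53: apparel → 9.5% + 2% transit = 11.5% → £2.02
Running shoes £164.48: apparel → 9.5% + 2% transit = 11.5% → £18.92
Total tax = £0.52 + £1.59 + £0.42 + £0.61 + £15.88 + £2.02 + £18.92 = £39.96

£39.96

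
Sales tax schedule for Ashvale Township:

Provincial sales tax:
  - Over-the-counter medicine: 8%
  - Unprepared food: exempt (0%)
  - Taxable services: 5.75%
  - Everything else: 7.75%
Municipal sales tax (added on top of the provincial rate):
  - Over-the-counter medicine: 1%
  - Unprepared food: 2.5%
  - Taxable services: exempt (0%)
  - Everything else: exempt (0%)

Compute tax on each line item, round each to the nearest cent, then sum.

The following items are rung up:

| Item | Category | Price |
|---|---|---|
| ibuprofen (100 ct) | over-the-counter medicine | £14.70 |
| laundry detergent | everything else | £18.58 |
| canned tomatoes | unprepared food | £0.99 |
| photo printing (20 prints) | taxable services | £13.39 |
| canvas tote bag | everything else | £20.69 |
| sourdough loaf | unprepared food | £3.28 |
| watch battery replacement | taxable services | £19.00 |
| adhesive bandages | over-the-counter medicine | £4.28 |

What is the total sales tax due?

£6.71

Ibuprofen (100 ct) £14.70: over-the-counter medicine → 8% + 1% municipal = 9% → £1.32
Laundry detergent £18.58: everything else → 7.75% + 0% municipal = 7.75% → £1.44
Canned tomatoes £0.99: unprepared food → 0% + 2.5% municipal = 2.5% → £0.02
Photo printing (20 prints) £13.39: taxable services → 5.75% + 0% municipal = 5.75% → £0.77
Canvas tote bag £20.69: everything else → 7.75% + 0% municipal = 7.75% → £1.60
Sourdough loaf £3.28: unprepared food → 0% + 2.5% municipal = 2.5% → £0.08
Watch battery replacement £19.00: taxable services → 5.75% + 0% municipal = 5.75% → £1.09
Adhesive bandages £4.28: over-the-counter medicine → 8% + 1% municipal = 9% → £0.39
Total tax = £1.32 + £1.44 + £0.02 + £0.77 + £1.60 + £0.08 + £1.09 + £0.39 = £6.71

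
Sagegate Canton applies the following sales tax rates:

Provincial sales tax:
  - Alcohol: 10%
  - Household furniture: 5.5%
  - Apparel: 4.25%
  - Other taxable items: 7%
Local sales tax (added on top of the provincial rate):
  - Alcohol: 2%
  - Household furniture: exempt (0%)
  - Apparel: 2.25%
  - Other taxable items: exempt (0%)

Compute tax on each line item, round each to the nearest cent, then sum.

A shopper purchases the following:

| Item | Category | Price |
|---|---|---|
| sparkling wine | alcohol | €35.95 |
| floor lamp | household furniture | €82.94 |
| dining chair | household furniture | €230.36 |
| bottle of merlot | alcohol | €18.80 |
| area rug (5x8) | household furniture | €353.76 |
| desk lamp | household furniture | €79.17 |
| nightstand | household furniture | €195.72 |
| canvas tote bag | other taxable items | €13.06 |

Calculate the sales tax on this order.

Sparkling wine €35.95: alcohol → 10% + 2% local = 12% → €4.31
Floor lamp €82.94: household furniture → 5.5% + 0% local = 5.5% → €4.56
Dining chair €230.36: household furniture → 5.5% + 0% local = 5.5% → €12.67
Bottle of merlot €18.80: alcohol → 10% + 2% local = 12% → €2.26
Area rug (5x8) €353.76: household furniture → 5.5% + 0% local = 5.5% → €19.46
Desk lamp €79.17: household furniture → 5.5% + 0% local = 5.5% → €4.35
Nightstand €195.72: household furniture → 5.5% + 0% local = 5.5% → €10.76
Canvas tote bag €13.06: other taxable items → 7% + 0% local = 7% → €0.91
Total tax = €4.31 + €4.56 + €12.67 + €2.26 + €19.46 + €4.35 + €10.76 + €0.91 = €59.28

€59.28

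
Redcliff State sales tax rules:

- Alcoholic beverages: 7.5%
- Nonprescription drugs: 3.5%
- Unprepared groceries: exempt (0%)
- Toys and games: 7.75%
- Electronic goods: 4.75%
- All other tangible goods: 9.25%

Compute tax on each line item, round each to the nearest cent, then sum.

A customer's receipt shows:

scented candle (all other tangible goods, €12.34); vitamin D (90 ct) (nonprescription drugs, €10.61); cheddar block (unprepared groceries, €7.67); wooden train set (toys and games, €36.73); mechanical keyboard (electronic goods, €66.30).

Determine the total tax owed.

€7.51

Scented candle €12.34: all other tangible goods → 9.25% → €1.14
Vitamin D (90 ct) €10.61: nonprescription drugs → 3.5% → €0.37
Cheddar block €7.67: unprepared groceries → 0% → €0.00
Wooden train set €36.73: toys and games → 7.75% → €2.85
Mechanical keyboard €66.30: electronic goods → 4.75% → €3.15
Total tax = €1.14 + €0.37 + €2.85 + €3.15 = €7.51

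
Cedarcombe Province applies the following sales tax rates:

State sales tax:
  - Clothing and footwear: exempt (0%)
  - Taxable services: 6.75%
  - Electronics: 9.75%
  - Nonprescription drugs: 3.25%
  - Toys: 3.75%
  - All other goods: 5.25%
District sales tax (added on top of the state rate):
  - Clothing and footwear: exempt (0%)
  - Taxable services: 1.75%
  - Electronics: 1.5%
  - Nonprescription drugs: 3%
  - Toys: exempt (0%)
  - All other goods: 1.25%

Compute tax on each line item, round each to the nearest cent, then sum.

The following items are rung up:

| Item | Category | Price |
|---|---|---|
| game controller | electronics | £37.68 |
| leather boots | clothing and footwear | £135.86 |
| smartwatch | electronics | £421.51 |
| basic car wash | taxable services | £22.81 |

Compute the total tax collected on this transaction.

£53.60

Game controller £37.68: electronics → 9.75% + 1.5% district = 11.25% → £4.24
Leather boots £135.86: clothing and footwear → 0% + 0% district = 0% → £0.00
Smartwatch £421.51: electronics → 9.75% + 1.5% district = 11.25% → £47.42
Basic car wash £22.81: taxable services → 6.75% + 1.75% district = 8.5% → £1.94
Total tax = £4.24 + £47.42 + £1.94 = £53.60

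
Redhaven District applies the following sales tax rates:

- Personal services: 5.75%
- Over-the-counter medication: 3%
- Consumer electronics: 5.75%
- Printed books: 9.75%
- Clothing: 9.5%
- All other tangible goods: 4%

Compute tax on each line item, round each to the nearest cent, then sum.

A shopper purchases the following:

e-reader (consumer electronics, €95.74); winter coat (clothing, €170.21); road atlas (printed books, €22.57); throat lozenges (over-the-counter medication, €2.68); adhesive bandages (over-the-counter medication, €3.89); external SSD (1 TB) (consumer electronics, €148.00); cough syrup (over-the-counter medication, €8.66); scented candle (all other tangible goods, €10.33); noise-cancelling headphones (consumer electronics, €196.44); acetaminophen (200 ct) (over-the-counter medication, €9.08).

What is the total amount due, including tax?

E-reader €95.74: consumer electronics → 5.75% → €5.51
Winter coat €170.21: clothing → 9.5% → €16.17
Road atlas €22.57: printed books → 9.75% → €2.20
Throat lozenges €2.68: over-the-counter medication → 3% → €0.08
Adhesive bandages €3.89: over-the-counter medication → 3% → €0.12
External SSD (1 TB) €148.00: consumer electronics → 5.75% → €8.51
Cough syrup €8.66: over-the-counter medication → 3% → €0.26
Scented candle €10.33: all other tangible goods → 4% → €0.41
Noise-cancelling headphones €196.44: consumer electronics → 5.75% → €11.30
Acetaminophen (200 ct) €9.08: over-the-counter medication → 3% → €0.27
Subtotal = €667.60; tax = €44.83; total due = €712.43

€712.43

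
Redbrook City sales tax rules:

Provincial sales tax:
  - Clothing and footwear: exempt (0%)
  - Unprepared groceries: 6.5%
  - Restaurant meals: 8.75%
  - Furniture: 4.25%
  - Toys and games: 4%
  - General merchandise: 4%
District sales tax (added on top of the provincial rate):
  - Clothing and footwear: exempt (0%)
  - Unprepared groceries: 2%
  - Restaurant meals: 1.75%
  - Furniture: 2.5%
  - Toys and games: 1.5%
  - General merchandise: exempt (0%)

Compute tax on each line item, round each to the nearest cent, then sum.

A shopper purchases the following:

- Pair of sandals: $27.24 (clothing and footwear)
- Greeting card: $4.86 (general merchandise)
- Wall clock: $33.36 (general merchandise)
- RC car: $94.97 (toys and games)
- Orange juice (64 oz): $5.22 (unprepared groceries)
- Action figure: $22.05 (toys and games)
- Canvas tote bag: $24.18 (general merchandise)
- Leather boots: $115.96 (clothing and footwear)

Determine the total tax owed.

Pair of sandals $27.24: clothing and footwear → 0% + 0% district = 0% → $0.00
Greeting card $4.86: general merchandise → 4% + 0% district = 4% → $0.19
Wall clock $33.36: general merchandise → 4% + 0% district = 4% → $1.33
RC car $94.97: toys and games → 4% + 1.5% district = 5.5% → $5.22
Orange juice (64 oz) $5.22: unprepared groceries → 6.5% + 2% district = 8.5% → $0.44
Action figure $22.05: toys and games → 4% + 1.5% district = 5.5% → $1.21
Canvas tote bag $24.18: general merchandise → 4% + 0% district = 4% → $0.97
Leather boots $115.96: clothing and footwear → 0% + 0% district = 0% → $0.00
Total tax = $0.19 + $1.33 + $5.22 + $0.44 + $1.21 + $0.97 = $9.36

$9.36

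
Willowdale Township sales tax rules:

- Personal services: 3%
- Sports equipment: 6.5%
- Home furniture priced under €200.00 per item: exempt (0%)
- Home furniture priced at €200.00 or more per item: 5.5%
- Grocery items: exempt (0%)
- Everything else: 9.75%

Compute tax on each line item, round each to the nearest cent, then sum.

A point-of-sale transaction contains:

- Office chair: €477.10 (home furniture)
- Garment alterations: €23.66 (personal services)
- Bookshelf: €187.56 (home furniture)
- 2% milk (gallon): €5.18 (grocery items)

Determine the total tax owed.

Office chair €477.10: home furniture, €200.00 or more → 5.5% → €26.24
Garment alterations €23.66: personal services → 3% → €0.71
Bookshelf €187.56: home furniture, under €200.00 → 0% → €0.00
2% milk (gallon) €5.18: grocery items → 0% → €0.00
Total tax = €26.24 + €0.71 = €26.95

€26.95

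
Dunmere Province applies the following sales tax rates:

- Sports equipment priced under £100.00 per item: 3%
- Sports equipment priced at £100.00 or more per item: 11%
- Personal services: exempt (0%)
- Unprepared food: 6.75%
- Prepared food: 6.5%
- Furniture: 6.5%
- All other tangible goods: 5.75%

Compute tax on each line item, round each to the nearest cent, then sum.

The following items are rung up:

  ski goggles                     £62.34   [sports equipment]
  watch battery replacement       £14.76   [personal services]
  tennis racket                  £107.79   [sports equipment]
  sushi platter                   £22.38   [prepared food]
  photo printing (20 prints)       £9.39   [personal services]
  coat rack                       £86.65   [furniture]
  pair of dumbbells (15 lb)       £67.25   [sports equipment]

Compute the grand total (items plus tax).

Ski goggles £62.34: sports equipment, under £100.00 → 3% → £1.87
Watch battery replacement £14.76: personal services → 0% → £0.00
Tennis racket £107.79: sports equipment, £100.00 or more → 11% → £11.86
Sushi platter £22.38: prepared food → 6.5% → £1.45
Photo printing (20 prints) £9.39: personal services → 0% → £0.00
Coat rack £86.65: furniture → 6.5% → £5.63
Pair of dumbbells (15 lb) £67.25: sports equipment, under £100.00 → 3% → £2.02
Subtotal = £370.56; tax = £22.83; total due = £393.39

£393.39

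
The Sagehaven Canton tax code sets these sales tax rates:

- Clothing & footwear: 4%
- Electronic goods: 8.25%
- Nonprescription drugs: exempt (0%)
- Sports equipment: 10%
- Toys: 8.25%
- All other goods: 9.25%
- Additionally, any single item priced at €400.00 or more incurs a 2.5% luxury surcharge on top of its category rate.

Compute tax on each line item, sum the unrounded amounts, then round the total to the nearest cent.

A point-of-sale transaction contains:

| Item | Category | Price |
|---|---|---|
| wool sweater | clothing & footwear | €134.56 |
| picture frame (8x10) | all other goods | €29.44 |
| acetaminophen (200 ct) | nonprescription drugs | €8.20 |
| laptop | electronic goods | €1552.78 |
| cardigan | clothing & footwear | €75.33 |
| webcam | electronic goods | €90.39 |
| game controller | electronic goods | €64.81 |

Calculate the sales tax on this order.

Wool sweater €134.56: clothing & footwear → 4% → €5.3824
Picture frame (8x10) €29.44: all other goods → 9.25% → €2.7232
Acetaminophen (200 ct) €8.20: nonprescription drugs → 0% → €0.00
Laptop €1552.78: electronic goods → 8.25% + 2.5% surcharge = 10.75% → €166.92385
Cardigan €75.33: clothing & footwear → 4% → €3.0132
Webcam €90.39: electronic goods → 8.25% → €7.457175
Game controller €64.81: electronic goods → 8.25% → €5.346825
Unrounded tax sum = €190.84665 → €190.85

€190.85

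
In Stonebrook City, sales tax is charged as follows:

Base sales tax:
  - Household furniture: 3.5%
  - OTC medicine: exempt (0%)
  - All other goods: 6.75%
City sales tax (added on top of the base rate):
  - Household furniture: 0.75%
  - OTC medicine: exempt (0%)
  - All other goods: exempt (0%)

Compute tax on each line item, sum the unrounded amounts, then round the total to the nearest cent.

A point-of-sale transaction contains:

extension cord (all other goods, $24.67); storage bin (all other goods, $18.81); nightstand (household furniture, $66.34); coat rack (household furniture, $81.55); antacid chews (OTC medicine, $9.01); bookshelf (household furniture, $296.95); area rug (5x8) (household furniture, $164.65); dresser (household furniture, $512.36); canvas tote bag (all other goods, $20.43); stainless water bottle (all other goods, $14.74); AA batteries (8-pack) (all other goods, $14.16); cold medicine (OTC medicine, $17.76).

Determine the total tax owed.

Extension cord $24.67: all other goods → 6.75% + 0% city = 6.75% → $1.665225
Storage bin $18.81: all other goods → 6.75% + 0% city = 6.75% → $1.269675
Nightstand $66.34: household furniture → 3.5% + 0.75% city = 4.25% → $2.81945
Coat rack $81.55: household furniture → 3.5% + 0.75% city = 4.25% → $3.465875
Antacid chews $9.01: OTC medicine → 0% + 0% city = 0% → $0.00
Bookshelf $296.95: household furniture → 3.5% + 0.75% city = 4.25% → $12.620375
Area rug (5x8) $164.65: household furniture → 3.5% + 0.75% city = 4.25% → $6.997625
Dresser $512.36: household furniture → 3.5% + 0.75% city = 4.25% → $21.7753
Canvas tote bag $20.43: all other goods → 6.75% + 0% city = 6.75% → $1.379025
Stainless water bottle $14.74: all other goods → 6.75% + 0% city = 6.75% → $0.99495
AA batteries (8-pack) $14.16: all other goods → 6.75% + 0% city = 6.75% → $0.9558
Cold medicine $17.76: OTC medicine → 0% + 0% city = 0% → $0.00
Unrounded tax sum = $53.9433 → $53.94

$53.94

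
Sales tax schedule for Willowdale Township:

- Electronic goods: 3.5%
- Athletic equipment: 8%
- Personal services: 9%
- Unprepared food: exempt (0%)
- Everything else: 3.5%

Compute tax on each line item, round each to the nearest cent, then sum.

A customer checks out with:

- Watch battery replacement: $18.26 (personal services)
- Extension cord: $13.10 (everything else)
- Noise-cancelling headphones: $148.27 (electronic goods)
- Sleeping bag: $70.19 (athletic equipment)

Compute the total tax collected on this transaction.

Watch battery replacement $18.26: personal services → 9% → $1.64
Extension cord $13.10: everything else → 3.5% → $0.46
Noise-cancelling headphones $148.27: electronic goods → 3.5% → $5.19
Sleeping bag $70.19: athletic equipment → 8% → $5.62
Total tax = $1.64 + $0.46 + $5.19 + $5.62 = $12.91

$12.91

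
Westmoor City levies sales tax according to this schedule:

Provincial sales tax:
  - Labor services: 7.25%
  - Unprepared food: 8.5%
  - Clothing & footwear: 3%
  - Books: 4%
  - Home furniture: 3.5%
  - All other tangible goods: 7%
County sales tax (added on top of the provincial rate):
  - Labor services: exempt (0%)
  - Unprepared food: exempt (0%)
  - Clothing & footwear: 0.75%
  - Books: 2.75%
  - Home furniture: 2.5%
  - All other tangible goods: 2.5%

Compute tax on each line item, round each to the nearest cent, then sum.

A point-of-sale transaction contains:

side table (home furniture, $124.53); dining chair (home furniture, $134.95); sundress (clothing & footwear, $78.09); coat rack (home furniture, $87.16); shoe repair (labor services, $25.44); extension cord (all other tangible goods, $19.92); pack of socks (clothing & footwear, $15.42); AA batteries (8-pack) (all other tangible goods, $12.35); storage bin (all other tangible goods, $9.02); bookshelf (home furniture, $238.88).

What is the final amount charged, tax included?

$790.16

Side table $124.53: home furniture → 3.5% + 2.5% county = 6% → $7.47
Dining chair $134.95: home furniture → 3.5% + 2.5% county = 6% → $8.10
Sundress $78.09: clothing & footwear → 3% + 0.75% county = 3.75% → $2.93
Coat rack $87.16: home furniture → 3.5% + 2.5% county = 6% → $5.23
Shoe repair $25.44: labor services → 7.25% + 0% county = 7.25% → $1.84
Extension cord $19.92: all other tangible goods → 7% + 2.5% county = 9.5% → $1.89
Pack of socks $15.42: clothing & footwear → 3% + 0.75% county = 3.75% → $0.58
AA batteries (8-pack) $12.35: all other tangible goods → 7% + 2.5% county = 9.5% → $1.17
Storage bin $9.02: all other tangible goods → 7% + 2.5% county = 9.5% → $0.86
Bookshelf $238.88: home furniture → 3.5% + 2.5% county = 6% → $14.33
Subtotal = $745.76; tax = $44.40; total due = $790.16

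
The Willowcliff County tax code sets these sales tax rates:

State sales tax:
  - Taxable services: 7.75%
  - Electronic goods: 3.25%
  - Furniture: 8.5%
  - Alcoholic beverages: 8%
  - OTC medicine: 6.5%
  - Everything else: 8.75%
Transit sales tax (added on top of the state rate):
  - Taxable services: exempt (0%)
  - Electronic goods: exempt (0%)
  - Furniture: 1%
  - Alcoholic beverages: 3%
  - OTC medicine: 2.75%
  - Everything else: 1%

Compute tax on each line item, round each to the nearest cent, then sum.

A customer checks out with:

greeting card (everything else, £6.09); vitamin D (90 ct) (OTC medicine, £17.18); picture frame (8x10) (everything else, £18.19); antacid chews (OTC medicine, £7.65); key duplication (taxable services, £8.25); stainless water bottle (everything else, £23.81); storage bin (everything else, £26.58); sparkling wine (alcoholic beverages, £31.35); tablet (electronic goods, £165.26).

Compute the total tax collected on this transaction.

£19.03

Greeting card £6.09: everything else → 8.75% + 1% transit = 9.75% → £0.59
Vitamin D (90 ct) £17.18: OTC medicine → 6.5% + 2.75% transit = 9.25% → £1.59
Picture frame (8x10) £18.19: everything else → 8.75% + 1% transit = 9.75% → £1.77
Antacid chews £7.65: OTC medicine → 6.5% + 2.75% transit = 9.25% → £0.71
Key duplication £8.25: taxable services → 7.75% + 0% transit = 7.75% → £0.64
Stainless water bottle £23.81: everything else → 8.75% + 1% transit = 9.75% → £2.32
Storage bin £26.58: everything else → 8.75% + 1% transit = 9.75% → £2.59
Sparkling wine £31.35: alcoholic beverages → 8% + 3% transit = 11% → £3.45
Tablet £165.26: electronic goods → 3.25% + 0% transit = 3.25% → £5.37
Total tax = £0.59 + £1.59 + £1.77 + £0.71 + £0.64 + £2.32 + £2.59 + £3.45 + £5.37 = £19.03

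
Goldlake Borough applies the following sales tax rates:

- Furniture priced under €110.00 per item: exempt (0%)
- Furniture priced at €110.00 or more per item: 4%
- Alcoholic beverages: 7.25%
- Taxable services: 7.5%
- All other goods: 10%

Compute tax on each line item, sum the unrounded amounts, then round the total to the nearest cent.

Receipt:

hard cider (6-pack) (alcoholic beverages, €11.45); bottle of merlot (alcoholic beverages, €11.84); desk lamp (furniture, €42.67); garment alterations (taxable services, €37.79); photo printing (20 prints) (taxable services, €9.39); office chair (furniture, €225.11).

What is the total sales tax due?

Hard cider (6-pack) €11.45: alcoholic beverages → 7.25% → €0.830125
Bottle of merlot €11.84: alcoholic beverages → 7.25% → €0.8584
Desk lamp €42.67: furniture, under €110.00 → 0% → €0.00
Garment alterations €37.79: taxable services → 7.5% → €2.83425
Photo printing (20 prints) €9.39: taxable services → 7.5% → €0.70425
Office chair €225.11: furniture, €110.00 or more → 4% → €9.0044
Unrounded tax sum = €14.231425 → €14.23

€14.23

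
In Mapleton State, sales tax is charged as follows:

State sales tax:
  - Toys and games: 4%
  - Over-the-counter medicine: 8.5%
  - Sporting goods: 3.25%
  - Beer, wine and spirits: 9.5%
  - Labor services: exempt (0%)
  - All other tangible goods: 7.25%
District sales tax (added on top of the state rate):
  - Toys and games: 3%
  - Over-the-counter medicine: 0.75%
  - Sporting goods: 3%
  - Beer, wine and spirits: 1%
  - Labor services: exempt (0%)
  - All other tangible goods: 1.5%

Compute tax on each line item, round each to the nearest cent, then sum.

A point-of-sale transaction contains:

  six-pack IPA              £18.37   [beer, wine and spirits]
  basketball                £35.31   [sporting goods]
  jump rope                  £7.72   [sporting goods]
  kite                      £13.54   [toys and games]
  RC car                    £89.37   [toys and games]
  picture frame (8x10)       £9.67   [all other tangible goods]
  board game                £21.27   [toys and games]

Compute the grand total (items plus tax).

Six-pack IPA £18.37: beer, wine and spirits → 9.5% + 1% district = 10.5% → £1.93
Basketball £35.31: sporting goods → 3.25% + 3% district = 6.25% → £2.21
Jump rope £7.72: sporting goods → 3.25% + 3% district = 6.25% → £0.48
Kite £13.54: toys and games → 4% + 3% district = 7% → £0.95
RC car £89.37: toys and games → 4% + 3% district = 7% → £6.26
Picture frame (8x10) £9.67: all other tangible goods → 7.25% + 1.5% district = 8.75% → £0.85
Board game £21.27: toys and games → 4% + 3% district = 7% → £1.49
Subtotal = £195.25; tax = £14.17; total due = £209.42

£209.42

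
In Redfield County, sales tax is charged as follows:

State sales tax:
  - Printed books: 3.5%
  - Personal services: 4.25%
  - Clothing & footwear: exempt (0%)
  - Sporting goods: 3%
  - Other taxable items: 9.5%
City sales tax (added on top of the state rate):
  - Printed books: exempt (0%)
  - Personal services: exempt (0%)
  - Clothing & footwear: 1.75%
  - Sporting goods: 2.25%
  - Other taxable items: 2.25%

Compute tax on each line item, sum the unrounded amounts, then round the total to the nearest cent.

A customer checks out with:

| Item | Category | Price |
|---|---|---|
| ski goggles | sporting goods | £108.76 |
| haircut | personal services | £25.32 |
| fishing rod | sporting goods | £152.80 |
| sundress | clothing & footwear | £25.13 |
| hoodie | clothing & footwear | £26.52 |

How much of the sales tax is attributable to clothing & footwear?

Sundress £25.13: clothing & footwear → 0% + 1.75% city = 1.75% → £0.439775
Hoodie £26.52: clothing & footwear → 0% + 1.75% city = 1.75% → £0.4641
Tax on clothing & footwear: unrounded sum = £0.903875 → £0.90

£0.90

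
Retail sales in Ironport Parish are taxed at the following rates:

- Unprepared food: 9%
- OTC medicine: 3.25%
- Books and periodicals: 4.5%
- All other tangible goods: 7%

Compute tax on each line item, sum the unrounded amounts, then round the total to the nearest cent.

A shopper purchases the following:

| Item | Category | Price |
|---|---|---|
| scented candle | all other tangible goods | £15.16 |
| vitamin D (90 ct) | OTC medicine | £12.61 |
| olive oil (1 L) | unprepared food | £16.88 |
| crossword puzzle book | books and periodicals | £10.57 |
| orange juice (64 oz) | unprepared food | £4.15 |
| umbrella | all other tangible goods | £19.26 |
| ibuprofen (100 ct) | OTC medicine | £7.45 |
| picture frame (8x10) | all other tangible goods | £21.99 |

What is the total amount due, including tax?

Scented candle £15.16: all other tangible goods → 7% → £1.0612
Vitamin D (90 ct) £12.61: OTC medicine → 3.25% → £0.409825
Olive oil (1 L) £16.88: unprepared food → 9% → £1.5192
Crossword puzzle book £10.57: books and periodicals → 4.5% → £0.47565
Orange juice (64 oz) £4.15: unprepared food → 9% → £0.3735
Umbrella £19.26: all other tangible goods → 7% → £1.3482
Ibuprofen (100 ct) £7.45: OTC medicine → 3.25% → £0.242125
Picture frame (8x10) £21.99: all other tangible goods → 7% → £1.5393
Subtotal = £108.07; unrounded tax = £6.969 → £6.97; total due = £115.04

£115.04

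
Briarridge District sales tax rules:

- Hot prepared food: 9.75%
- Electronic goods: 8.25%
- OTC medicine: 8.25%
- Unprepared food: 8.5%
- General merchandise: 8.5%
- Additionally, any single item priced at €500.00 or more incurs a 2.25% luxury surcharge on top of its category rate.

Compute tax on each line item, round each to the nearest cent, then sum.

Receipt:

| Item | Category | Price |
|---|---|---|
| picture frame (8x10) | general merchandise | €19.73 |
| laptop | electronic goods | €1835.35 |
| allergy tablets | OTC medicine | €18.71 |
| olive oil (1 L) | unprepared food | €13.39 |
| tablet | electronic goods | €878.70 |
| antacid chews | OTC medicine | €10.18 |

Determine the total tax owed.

€290.17

Picture frame (8x10) €19.73: general merchandise → 8.5% → €1.68
Laptop €1835.35: electronic goods → 8.25% + 2.25% surcharge = 10.5% → €192.71
Allergy tablets €18.71: OTC medicine → 8.25% → €1.54
Olive oil (1 L) €13.39: unprepared food → 8.5% → €1.14
Tablet €878.70: electronic goods → 8.25% + 2.25% surcharge = 10.5% → €92.26
Antacid chews €10.18: OTC medicine → 8.25% → €0.84
Total tax = €1.68 + €192.71 + €1.54 + €1.14 + €92.26 + €0.84 = €290.17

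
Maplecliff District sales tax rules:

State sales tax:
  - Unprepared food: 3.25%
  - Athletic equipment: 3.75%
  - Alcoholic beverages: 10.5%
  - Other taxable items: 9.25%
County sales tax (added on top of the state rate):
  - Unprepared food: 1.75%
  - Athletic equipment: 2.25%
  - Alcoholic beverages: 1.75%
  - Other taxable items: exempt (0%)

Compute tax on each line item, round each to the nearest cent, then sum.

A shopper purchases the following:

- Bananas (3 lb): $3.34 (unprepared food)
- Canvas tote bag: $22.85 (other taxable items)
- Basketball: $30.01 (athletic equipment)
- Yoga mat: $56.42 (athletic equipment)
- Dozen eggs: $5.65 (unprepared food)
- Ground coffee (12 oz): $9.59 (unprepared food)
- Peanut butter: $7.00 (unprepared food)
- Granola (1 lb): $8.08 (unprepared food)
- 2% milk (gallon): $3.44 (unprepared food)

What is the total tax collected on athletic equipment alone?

$5.19

Basketball $30.01: athletic equipment → 3.75% + 2.25% county = 6% → $1.80
Yoga mat $56.42: athletic equipment → 3.75% + 2.25% county = 6% → $3.39
Tax on athletic equipment = $1.80 + $3.39 = $5.19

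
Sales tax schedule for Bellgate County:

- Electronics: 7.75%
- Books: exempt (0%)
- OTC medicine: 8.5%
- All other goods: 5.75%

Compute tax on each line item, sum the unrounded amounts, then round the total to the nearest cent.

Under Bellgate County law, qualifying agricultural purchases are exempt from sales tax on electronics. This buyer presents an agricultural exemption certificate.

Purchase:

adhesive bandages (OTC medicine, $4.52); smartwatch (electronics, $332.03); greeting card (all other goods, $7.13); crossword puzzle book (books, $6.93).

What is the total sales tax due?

$0.79

Adhesive bandages $4.52: OTC medicine → 8.5% → $0.3842
Smartwatch $332.03: electronics, buyer-exempt → 0% → $0.00
Greeting card $7.13: all other goods → 5.75% → $0.409975
Crossword puzzle book $6.93: books → 0% → $0.00
Unrounded tax sum = $0.794175 → $0.79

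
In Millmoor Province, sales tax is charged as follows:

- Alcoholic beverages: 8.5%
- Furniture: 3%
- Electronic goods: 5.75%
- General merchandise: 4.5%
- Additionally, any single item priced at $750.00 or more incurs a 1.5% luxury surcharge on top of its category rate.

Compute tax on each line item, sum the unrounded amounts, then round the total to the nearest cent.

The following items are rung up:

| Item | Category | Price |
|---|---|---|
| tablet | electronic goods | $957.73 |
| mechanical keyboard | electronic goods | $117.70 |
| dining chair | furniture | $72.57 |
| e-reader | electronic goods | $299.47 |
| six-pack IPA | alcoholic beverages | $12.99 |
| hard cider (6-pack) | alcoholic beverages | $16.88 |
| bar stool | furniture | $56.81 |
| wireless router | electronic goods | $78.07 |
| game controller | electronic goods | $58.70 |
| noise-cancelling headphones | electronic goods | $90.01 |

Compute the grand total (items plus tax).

$1873.81

Tablet $957.73: electronic goods → 5.75% + 1.5% surcharge = 7.25% → $69.435425
Mechanical keyboard $117.70: electronic goods → 5.75% → $6.76775
Dining chair $72.57: furniture → 3% → $2.1771
E-reader $299.47: electronic goods → 5.75% → $17.219525
Six-pack IPA $12.99: alcoholic beverages → 8.5% → $1.10415
Hard cider (6-pack) $16.88: alcoholic beverages → 8.5% → $1.4348
Bar stool $56.81: furniture → 3% → $1.7043
Wireless router $78.07: electronic goods → 5.75% → $4.489025
Game controller $58.70: electronic goods → 5.75% → $3.37525
Noise-cancelling headphones $90.01: electronic goods → 5.75% → $5.175575
Subtotal = $1760.93; unrounded tax = $112.8829 → $112.88; total due = $1873.81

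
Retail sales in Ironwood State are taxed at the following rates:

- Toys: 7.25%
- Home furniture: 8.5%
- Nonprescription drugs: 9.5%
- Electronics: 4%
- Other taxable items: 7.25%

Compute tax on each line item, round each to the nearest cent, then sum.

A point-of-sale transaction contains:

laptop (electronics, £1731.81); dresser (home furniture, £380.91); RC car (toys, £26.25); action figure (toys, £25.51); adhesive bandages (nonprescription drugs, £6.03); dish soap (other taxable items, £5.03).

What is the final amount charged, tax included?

£2281.87

Laptop £1731.81: electronics → 4% → £69.27
Dresser £380.91: home furniture → 8.5% → £32.38
RC car £26.25: toys → 7.25% → £1.90
Action figure £25.51: toys → 7.25% → £1.85
Adhesive bandages £6.03: nonprescription drugs → 9.5% → £0.57
Dish soap £5.03: other taxable items → 7.25% → £0.36
Subtotal = £2175.54; tax = £106.33; total due = £2281.87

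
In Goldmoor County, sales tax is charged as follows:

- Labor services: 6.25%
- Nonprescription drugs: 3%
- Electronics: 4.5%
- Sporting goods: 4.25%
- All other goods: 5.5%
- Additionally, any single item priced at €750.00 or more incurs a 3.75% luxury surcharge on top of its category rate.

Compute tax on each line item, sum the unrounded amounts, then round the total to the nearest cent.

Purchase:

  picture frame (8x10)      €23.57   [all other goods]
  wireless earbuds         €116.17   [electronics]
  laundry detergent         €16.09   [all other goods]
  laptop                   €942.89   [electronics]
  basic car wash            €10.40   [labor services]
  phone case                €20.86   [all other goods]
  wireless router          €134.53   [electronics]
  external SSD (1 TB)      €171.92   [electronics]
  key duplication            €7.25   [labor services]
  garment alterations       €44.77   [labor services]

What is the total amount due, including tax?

Picture frame (8x10) €23.57: all other goods → 5.5% → €1.29635
Wireless earbuds €116.17: electronics → 4.5% → €5.22765
Laundry detergent €16.09: all other goods → 5.5% → €0.88495
Laptop €942.89: electronics → 4.5% + 3.75% surcharge = 8.25% → €77.788425
Basic car wash €10.40: labor services → 6.25% → €0.65
Phone case €20.86: all other goods → 5.5% → €1.1473
Wireless router €134.53: electronics → 4.5% → €6.05385
External SSD (1 TB) €171.92: electronics → 4.5% → €7.7364
Key duplication €7.25: labor services → 6.25% → €0.453125
Garment alterations €44.77: labor services → 6.25% → €2.798125
Subtotal = €1488.45; unrounded tax = €104.036175 → €104.04; total due = €1592.49

€1592.49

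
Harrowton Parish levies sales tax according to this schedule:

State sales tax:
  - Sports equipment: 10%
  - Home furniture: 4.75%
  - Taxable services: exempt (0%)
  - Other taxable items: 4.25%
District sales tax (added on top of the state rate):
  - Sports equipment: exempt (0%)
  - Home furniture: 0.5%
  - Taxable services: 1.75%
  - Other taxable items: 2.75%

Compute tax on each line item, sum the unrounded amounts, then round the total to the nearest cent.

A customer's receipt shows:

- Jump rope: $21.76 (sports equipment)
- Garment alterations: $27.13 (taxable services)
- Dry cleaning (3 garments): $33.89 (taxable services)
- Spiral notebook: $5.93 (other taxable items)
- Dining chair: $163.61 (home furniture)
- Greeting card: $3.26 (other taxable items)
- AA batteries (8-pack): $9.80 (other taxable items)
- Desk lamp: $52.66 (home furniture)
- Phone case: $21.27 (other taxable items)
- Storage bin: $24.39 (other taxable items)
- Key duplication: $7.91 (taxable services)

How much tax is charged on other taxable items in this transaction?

Spiral notebook $5.93: other taxable items → 4.25% + 2.75% district = 7% → $0.4151
Greeting card $3.26: other taxable items → 4.25% + 2.75% district = 7% → $0.2282
AA batteries (8-pack) $9.80: other taxable items → 4.25% + 2.75% district = 7% → $0.686
Phone case $21.27: other taxable items → 4.25% + 2.75% district = 7% → $1.4889
Storage bin $24.39: other taxable items → 4.25% + 2.75% district = 7% → $1.7073
Tax on other taxable items: unrounded sum = $4.5255 → $4.53

$4.53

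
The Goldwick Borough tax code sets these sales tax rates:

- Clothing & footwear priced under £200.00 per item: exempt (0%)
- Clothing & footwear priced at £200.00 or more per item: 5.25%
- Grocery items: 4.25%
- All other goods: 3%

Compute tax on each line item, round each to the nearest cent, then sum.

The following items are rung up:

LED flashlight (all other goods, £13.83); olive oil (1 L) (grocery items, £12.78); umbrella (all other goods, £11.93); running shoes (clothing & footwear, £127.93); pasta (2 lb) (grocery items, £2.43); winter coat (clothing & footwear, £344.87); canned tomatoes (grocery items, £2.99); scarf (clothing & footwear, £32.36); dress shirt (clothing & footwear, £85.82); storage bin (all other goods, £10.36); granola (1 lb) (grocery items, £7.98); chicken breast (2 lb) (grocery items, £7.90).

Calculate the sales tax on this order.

£20.64

LED flashlight £13.83: all other goods → 3% → £0.41
Olive oil (1 L) £12.78: grocery items → 4.25% → £0.54
Umbrella £11.93: all other goods → 3% → £0.36
Running shoes £127.93: clothing & footwear, under £200.00 → 0% → £0.00
Pasta (2 lb) £2.43: grocery items → 4.25% → £0.10
Winter coat £344.87: clothing & footwear, £200.00 or more → 5.25% → £18.11
Canned tomatoes £2.99: grocery items → 4.25% → £0.13
Scarf £32.36: clothing & footwear, under £200.00 → 0% → £0.00
Dress shirt £85.82: clothing & footwear, under £200.00 → 0% → £0.00
Storage bin £10.36: all other goods → 3% → £0.31
Granola (1 lb) £7.98: grocery items → 4.25% → £0.34
Chicken breast (2 lb) £7.90: grocery items → 4.25% → £0.34
Total tax = £0.41 + £0.54 + £0.36 + £0.10 + £18.11 + £0.13 + £0.31 + £0.34 + £0.34 = £20.64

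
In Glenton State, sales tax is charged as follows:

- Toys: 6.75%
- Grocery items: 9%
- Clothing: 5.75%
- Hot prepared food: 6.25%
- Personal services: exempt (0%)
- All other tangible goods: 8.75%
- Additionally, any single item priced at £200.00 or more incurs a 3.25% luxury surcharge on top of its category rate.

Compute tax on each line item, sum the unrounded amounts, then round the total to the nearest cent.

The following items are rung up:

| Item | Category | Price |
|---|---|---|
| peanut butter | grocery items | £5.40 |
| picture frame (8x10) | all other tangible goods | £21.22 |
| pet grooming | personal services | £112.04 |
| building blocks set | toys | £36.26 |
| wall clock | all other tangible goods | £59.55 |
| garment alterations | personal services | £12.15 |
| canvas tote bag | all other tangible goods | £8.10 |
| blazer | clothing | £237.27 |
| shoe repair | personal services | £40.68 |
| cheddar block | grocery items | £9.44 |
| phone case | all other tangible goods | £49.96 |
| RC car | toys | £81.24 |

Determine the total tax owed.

Peanut butter £5.40: grocery items → 9% → £0.486
Picture frame (8x10) £21.22: all other tangible goods → 8.75% → £1.85675
Pet grooming £112.04: personal services → 0% → £0.00
Building blocks set £36.26: toys → 6.75% → £2.44755
Wall clock £59.55: all other tangible goods → 8.75% → £5.210625
Garment alterations £12.15: personal services → 0% → £0.00
Canvas tote bag £8.10: all other tangible goods → 8.75% → £0.70875
Blazer £237.27: clothing → 5.75% + 3.25% surcharge = 9% → £21.3543
Shoe repair £40.68: personal services → 0% → £0.00
Cheddar block £9.44: grocery items → 9% → £0.8496
Phone case £49.96: all other tangible goods → 8.75% → £4.3715
RC car £81.24: toys → 6.75% → £5.4837
Unrounded tax sum = £42.768775 → £42.77

£42.77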